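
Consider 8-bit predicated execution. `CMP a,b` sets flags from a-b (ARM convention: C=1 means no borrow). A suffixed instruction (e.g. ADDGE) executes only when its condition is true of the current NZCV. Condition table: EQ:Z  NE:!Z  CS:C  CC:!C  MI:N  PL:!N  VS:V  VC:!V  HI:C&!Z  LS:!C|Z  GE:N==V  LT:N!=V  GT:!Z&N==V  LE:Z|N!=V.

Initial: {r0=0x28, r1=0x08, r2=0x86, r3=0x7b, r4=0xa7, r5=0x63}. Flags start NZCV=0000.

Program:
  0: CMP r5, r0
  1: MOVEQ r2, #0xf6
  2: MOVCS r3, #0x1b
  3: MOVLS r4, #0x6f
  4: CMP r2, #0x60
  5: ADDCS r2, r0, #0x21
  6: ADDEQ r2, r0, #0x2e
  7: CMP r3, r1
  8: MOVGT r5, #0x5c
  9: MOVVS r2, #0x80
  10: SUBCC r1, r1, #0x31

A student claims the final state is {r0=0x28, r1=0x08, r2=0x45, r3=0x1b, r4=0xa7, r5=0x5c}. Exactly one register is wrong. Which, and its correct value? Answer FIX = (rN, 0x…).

FIX = (r2, 0x49)

0: ✓ CMP  NZCV=0010
1: · MOVEQ
2: ✓ MOVCS  r3←0x1b
3: · MOVLS
4: ✓ CMP  NZCV=0011
5: ✓ ADDCS  r2←0x49
6: · ADDEQ
7: ✓ CMP  NZCV=0010
8: ✓ MOVGT  r5←0x5c
9: · MOVVS
10: · SUBCC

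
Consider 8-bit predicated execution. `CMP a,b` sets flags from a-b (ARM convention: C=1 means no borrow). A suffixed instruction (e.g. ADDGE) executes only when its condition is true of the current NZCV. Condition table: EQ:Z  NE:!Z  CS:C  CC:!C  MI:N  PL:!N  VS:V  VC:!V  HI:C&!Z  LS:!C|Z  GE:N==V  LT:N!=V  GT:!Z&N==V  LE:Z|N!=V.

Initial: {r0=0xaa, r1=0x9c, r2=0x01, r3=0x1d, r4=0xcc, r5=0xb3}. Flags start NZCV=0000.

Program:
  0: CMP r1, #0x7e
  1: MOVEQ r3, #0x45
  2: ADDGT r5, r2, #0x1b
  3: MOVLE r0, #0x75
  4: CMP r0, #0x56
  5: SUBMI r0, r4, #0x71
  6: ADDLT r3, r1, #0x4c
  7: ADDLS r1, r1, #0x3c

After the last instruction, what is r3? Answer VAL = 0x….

0: ✓ CMP  NZCV=0011
1: · MOVEQ
2: · ADDGT
3: ✓ MOVLE  r0←0x75
4: ✓ CMP  NZCV=0010
5: · SUBMI
6: · ADDLT
7: · ADDLS

VAL = 0x1d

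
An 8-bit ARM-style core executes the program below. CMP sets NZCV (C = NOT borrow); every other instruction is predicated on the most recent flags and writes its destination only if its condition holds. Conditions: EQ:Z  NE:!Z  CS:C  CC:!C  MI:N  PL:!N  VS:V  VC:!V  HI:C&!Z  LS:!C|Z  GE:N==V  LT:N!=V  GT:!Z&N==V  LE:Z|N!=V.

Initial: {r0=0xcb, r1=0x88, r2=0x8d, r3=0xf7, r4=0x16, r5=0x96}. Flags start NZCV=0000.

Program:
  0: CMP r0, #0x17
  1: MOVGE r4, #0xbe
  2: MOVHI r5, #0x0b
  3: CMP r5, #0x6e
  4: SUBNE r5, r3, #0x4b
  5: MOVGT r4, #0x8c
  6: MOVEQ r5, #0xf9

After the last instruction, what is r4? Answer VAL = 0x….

[0] flags=1010 → (cmp)
[1] flags=1010 GE?F → skip
[2] flags=1010 HI?T → r5=0x0b
[3] flags=1000 → (cmp)
[4] flags=1000 NE?T → r5=0xac
[5] flags=1000 GT?F → skip
[6] flags=1000 EQ?F → skip

VAL = 0x16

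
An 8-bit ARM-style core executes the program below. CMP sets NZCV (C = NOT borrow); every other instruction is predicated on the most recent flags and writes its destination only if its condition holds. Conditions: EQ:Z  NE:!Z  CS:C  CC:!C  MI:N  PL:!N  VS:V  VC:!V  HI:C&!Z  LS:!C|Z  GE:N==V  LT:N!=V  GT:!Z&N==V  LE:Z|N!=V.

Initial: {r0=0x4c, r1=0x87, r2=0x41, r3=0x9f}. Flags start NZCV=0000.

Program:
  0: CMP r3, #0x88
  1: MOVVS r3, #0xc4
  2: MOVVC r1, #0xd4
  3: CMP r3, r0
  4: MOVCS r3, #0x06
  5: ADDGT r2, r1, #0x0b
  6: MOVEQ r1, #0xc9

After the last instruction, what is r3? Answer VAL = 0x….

[0] flags=0010 → (cmp)
[1] flags=0010 VS?F → skip
[2] flags=0010 VC?T → r1=0xd4
[3] flags=0011 → (cmp)
[4] flags=0011 CS?T → r3=0x06
[5] flags=0011 GT?F → skip
[6] flags=0011 EQ?F → skip

VAL = 0x06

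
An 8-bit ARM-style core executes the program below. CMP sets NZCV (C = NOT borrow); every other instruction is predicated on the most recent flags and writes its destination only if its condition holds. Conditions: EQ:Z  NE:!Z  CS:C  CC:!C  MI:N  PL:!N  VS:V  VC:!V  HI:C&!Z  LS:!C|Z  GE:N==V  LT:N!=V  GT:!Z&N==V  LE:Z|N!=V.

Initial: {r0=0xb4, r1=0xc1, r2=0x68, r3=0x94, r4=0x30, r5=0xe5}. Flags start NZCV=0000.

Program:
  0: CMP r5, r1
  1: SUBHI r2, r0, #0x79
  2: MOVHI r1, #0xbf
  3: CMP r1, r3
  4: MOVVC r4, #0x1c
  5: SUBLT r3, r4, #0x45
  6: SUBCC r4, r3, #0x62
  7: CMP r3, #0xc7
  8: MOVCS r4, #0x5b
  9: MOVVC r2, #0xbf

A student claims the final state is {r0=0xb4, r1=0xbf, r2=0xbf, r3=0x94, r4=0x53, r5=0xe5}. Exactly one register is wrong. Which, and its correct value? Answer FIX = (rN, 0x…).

0: ✓ CMP  NZCV=0010
1: ✓ SUBHI  r2←0x3b
2: ✓ MOVHI  r1←0xbf
3: ✓ CMP  NZCV=0010
4: ✓ MOVVC  r4←0x1c
5: · SUBLT
6: · SUBCC
7: ✓ CMP  NZCV=1000
8: · MOVCS
9: ✓ MOVVC  r2←0xbf

FIX = (r4, 0x1c)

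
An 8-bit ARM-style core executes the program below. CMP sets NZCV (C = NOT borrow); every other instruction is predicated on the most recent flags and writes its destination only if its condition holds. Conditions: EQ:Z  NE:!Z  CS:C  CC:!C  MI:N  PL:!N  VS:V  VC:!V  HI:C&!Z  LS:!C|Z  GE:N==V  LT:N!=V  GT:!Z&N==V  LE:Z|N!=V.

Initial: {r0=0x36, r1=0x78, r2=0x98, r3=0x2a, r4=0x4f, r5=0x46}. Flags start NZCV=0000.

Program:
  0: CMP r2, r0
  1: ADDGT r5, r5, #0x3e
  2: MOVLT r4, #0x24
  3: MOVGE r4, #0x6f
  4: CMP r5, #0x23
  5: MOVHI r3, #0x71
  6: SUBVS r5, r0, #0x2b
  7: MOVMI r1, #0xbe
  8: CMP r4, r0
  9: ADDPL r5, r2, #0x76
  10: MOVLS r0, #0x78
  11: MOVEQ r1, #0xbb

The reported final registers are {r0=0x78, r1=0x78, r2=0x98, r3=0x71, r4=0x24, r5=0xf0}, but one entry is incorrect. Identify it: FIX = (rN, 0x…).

FIX = (r5, 0x46)

0: ✓ CMP  NZCV=0011
1: · ADDGT
2: ✓ MOVLT  r4←0x24
3: · MOVGE
4: ✓ CMP  NZCV=0010
5: ✓ MOVHI  r3←0x71
6: · SUBVS
7: · MOVMI
8: ✓ CMP  NZCV=1000
9: · ADDPL
10: ✓ MOVLS  r0←0x78
11: · MOVEQ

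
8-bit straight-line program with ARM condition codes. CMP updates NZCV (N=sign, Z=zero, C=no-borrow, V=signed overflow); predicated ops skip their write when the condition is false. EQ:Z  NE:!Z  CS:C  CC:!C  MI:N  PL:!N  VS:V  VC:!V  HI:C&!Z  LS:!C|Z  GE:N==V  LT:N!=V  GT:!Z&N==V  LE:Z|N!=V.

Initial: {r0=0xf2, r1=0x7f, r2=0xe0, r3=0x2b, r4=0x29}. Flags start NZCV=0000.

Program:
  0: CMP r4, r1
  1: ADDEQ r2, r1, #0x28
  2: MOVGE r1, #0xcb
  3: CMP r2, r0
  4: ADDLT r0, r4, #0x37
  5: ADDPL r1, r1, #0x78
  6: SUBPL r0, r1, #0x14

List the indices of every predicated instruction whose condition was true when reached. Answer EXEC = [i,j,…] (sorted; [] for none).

[0] flags=1000 → (cmp)
[1] flags=1000 EQ?F → skip
[2] flags=1000 GE?F → skip
[3] flags=1000 → (cmp)
[4] flags=1000 LT?T → r0=0x60
[5] flags=1000 PL?F → skip
[6] flags=1000 PL?F → skip

EXEC = [4]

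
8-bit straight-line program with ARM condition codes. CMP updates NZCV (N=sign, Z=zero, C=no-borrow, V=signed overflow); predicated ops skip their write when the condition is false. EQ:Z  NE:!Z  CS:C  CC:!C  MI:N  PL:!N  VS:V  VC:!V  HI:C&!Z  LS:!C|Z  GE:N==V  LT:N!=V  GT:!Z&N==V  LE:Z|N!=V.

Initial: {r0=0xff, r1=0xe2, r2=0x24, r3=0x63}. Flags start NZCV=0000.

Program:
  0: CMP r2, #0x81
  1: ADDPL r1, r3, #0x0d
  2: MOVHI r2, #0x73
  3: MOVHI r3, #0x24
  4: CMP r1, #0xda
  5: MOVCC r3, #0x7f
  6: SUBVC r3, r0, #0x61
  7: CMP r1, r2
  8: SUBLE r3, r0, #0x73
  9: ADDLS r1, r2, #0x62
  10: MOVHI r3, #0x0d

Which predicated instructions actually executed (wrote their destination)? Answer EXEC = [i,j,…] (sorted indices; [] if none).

EXEC = [6,8,10]

[0] flags=1001 → (cmp)
[1] flags=1001 PL?F → skip
[2] flags=1001 HI?F → skip
[3] flags=1001 HI?F → skip
[4] flags=0010 → (cmp)
[5] flags=0010 CC?F → skip
[6] flags=0010 VC?T → r3=0x9e
[7] flags=1010 → (cmp)
[8] flags=1010 LE?T → r3=0x8c
[9] flags=1010 LS?F → skip
[10] flags=1010 HI?T → r3=0x0d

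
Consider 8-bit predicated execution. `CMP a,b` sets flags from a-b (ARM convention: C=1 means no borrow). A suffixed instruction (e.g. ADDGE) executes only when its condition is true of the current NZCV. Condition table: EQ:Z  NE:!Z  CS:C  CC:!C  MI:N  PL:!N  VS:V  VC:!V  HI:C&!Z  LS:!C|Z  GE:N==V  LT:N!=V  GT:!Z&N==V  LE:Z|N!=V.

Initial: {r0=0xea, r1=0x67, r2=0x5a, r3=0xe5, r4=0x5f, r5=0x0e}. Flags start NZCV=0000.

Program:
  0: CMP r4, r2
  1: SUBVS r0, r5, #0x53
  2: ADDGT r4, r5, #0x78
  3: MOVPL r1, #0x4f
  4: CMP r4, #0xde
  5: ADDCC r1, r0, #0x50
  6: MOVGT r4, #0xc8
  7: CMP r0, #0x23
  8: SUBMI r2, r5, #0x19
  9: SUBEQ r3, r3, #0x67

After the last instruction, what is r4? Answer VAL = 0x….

VAL = 0x86

0: ✓ CMP  NZCV=0010
1: · SUBVS
2: ✓ ADDGT  r4←0x86
3: ✓ MOVPL  r1←0x4f
4: ✓ CMP  NZCV=1000
5: ✓ ADDCC  r1←0x3a
6: · MOVGT
7: ✓ CMP  NZCV=1010
8: ✓ SUBMI  r2←0xf5
9: · SUBEQ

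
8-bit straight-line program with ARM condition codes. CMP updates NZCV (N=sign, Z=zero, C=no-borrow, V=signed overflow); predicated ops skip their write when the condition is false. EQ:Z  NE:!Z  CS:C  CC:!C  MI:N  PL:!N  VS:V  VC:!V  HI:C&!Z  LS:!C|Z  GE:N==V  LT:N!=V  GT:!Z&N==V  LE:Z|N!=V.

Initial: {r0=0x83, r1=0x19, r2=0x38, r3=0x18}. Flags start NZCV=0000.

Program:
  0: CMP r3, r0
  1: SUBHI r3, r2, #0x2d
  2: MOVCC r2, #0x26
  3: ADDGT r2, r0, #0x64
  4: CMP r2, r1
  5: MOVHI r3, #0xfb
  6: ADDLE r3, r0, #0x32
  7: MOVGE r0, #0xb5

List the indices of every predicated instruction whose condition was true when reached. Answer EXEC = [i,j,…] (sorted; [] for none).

0: ✓ CMP  NZCV=1001
1: · SUBHI
2: ✓ MOVCC  r2←0x26
3: ✓ ADDGT  r2←0xe7
4: ✓ CMP  NZCV=1010
5: ✓ MOVHI  r3←0xfb
6: ✓ ADDLE  r3←0xb5
7: · MOVGE

EXEC = [2,3,5,6]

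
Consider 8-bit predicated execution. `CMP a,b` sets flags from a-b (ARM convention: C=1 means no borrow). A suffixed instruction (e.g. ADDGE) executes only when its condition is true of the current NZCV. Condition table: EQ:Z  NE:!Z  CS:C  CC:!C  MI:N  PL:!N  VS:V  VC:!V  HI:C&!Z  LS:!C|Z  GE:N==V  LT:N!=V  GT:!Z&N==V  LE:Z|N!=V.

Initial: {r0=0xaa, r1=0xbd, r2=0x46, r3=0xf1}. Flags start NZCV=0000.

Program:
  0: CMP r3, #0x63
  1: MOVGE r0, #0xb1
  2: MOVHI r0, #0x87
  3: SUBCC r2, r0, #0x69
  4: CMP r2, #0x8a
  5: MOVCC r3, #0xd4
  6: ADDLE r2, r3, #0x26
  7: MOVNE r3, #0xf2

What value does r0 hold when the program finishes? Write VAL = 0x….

[0] flags=1010 → (cmp)
[1] flags=1010 GE?F → skip
[2] flags=1010 HI?T → r0=0x87
[3] flags=1010 CC?F → skip
[4] flags=1001 → (cmp)
[5] flags=1001 CC?T → r3=0xd4
[6] flags=1001 LE?F → skip
[7] flags=1001 NE?T → r3=0xf2

VAL = 0x87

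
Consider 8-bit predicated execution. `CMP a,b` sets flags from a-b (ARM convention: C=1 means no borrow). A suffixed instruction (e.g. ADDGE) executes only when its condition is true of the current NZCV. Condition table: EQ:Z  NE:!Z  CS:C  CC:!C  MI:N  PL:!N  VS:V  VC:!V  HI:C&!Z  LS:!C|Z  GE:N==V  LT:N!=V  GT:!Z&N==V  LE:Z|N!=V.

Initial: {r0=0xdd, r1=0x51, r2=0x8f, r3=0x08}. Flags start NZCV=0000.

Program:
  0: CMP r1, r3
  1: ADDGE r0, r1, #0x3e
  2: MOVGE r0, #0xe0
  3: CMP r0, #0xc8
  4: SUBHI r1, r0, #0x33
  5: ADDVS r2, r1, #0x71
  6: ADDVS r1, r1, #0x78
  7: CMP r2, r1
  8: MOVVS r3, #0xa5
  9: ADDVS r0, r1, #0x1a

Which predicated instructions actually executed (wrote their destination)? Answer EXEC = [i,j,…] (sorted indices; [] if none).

0: ✓ CMP  NZCV=0010
1: ✓ ADDGE  r0←0x8f
2: ✓ MOVGE  r0←0xe0
3: ✓ CMP  NZCV=0010
4: ✓ SUBHI  r1←0xad
5: · ADDVS
6: · ADDVS
7: ✓ CMP  NZCV=1000
8: · MOVVS
9: · ADDVS

EXEC = [1,2,4]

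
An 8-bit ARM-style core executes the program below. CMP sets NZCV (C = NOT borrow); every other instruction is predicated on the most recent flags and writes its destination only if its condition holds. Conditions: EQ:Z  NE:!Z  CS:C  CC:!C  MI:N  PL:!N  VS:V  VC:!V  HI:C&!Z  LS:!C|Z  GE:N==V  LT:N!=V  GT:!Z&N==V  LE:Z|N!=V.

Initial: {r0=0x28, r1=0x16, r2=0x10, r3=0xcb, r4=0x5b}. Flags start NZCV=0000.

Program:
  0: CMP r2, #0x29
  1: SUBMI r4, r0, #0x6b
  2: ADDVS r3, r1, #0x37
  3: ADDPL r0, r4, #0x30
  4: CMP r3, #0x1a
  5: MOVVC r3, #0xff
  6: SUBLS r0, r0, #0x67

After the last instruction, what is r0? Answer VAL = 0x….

0: ✓ CMP  NZCV=1000
1: ✓ SUBMI  r4←0xbd
2: · ADDVS
3: · ADDPL
4: ✓ CMP  NZCV=1010
5: ✓ MOVVC  r3←0xff
6: · SUBLS

VAL = 0x28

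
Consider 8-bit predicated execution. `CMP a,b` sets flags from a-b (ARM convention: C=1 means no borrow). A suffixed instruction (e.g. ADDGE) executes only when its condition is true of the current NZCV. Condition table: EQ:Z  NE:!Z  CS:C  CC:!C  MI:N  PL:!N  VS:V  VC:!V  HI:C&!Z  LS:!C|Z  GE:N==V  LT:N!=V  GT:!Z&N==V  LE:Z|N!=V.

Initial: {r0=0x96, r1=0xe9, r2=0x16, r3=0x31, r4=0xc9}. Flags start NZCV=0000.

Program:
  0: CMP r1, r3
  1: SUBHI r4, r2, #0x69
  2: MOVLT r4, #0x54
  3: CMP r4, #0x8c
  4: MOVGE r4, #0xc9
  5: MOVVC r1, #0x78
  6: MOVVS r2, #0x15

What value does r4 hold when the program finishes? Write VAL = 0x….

[0] flags=1010 → (cmp)
[1] flags=1010 HI?T → r4=0xad
[2] flags=1010 LT?T → r4=0x54
[3] flags=1001 → (cmp)
[4] flags=1001 GE?T → r4=0xc9
[5] flags=1001 VC?F → skip
[6] flags=1001 VS?T → r2=0x15

VAL = 0xc9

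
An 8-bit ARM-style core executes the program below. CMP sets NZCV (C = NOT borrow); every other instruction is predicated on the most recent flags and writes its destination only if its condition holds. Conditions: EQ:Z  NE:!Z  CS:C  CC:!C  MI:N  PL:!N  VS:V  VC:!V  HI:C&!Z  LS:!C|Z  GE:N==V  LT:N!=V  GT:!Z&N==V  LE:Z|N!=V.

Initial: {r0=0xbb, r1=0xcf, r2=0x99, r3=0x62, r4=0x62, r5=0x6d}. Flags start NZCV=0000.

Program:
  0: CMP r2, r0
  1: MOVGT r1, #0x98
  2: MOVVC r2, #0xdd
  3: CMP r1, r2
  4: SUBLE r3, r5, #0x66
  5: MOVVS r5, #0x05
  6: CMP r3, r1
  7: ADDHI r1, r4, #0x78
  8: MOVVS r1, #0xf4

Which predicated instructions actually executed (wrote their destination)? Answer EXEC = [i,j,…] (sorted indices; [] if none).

0: ✓ CMP  NZCV=1000
1: · MOVGT
2: ✓ MOVVC  r2←0xdd
3: ✓ CMP  NZCV=1000
4: ✓ SUBLE  r3←0x07
5: · MOVVS
6: ✓ CMP  NZCV=0000
7: · ADDHI
8: · MOVVS

EXEC = [2,4]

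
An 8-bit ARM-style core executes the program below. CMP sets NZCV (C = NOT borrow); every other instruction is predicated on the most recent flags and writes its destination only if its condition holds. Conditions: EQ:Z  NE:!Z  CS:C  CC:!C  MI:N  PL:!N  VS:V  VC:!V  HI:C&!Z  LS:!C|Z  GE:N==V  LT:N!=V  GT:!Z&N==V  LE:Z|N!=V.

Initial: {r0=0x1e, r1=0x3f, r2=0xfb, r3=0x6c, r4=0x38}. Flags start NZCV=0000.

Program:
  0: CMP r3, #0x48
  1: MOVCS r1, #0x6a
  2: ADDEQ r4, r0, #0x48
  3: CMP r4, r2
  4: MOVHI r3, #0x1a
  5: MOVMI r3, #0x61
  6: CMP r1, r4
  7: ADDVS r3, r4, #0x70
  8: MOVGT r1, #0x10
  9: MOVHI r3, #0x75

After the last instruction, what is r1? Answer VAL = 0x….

[0] flags=0010 → (cmp)
[1] flags=0010 CS?T → r1=0x6a
[2] flags=0010 EQ?F → skip
[3] flags=0000 → (cmp)
[4] flags=0000 HI?F → skip
[5] flags=0000 MI?F → skip
[6] flags=0010 → (cmp)
[7] flags=0010 VS?F → skip
[8] flags=0010 GT?T → r1=0x10
[9] flags=0010 HI?T → r3=0x75

VAL = 0x10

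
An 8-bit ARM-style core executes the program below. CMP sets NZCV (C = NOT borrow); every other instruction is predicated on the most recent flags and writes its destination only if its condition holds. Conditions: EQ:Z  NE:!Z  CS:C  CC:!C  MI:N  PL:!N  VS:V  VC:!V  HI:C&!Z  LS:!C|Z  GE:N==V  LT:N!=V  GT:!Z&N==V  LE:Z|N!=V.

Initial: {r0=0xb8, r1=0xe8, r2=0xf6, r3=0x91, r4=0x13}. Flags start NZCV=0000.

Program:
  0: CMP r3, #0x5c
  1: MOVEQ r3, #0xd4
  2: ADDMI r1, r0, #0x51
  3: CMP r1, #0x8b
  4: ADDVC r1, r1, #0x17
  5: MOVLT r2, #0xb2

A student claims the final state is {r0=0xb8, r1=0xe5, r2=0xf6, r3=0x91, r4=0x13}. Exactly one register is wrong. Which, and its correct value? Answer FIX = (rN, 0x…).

[0] flags=0011 → (cmp)
[1] flags=0011 EQ?F → skip
[2] flags=0011 MI?F → skip
[3] flags=0010 → (cmp)
[4] flags=0010 VC?T → r1=0xff
[5] flags=0010 LT?F → skip

FIX = (r1, 0xff)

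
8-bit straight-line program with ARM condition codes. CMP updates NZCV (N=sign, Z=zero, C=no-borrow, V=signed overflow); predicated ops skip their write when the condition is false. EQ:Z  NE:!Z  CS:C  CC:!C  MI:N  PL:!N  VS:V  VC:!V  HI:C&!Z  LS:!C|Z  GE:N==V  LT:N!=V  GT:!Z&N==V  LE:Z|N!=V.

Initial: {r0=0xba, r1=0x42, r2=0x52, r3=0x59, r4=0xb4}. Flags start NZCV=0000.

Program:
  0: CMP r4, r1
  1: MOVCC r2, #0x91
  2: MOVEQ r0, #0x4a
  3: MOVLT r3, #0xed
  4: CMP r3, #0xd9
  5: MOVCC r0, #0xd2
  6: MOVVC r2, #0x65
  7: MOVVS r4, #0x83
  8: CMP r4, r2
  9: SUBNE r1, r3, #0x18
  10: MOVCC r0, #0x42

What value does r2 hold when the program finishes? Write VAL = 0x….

VAL = 0x65

0: ✓ CMP  NZCV=0011
1: · MOVCC
2: · MOVEQ
3: ✓ MOVLT  r3←0xed
4: ✓ CMP  NZCV=0010
5: · MOVCC
6: ✓ MOVVC  r2←0x65
7: · MOVVS
8: ✓ CMP  NZCV=0011
9: ✓ SUBNE  r1←0xd5
10: · MOVCC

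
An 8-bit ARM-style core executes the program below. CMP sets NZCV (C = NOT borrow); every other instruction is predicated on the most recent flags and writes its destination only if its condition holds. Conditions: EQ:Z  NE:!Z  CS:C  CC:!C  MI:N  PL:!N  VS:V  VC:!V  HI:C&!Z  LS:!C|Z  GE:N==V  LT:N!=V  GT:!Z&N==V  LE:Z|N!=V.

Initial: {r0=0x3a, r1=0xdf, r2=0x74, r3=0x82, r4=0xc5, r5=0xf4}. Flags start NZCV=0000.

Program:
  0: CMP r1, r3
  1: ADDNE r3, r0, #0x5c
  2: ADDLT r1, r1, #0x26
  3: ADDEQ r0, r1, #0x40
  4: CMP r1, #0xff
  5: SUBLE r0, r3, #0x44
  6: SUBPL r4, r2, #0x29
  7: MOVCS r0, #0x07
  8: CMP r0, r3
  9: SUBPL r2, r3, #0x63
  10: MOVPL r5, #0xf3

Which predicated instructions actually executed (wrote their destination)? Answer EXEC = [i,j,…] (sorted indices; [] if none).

[0] flags=0010 → (cmp)
[1] flags=0010 NE?T → r3=0x96
[2] flags=0010 LT?F → skip
[3] flags=0010 EQ?F → skip
[4] flags=1000 → (cmp)
[5] flags=1000 LE?T → r0=0x52
[6] flags=1000 PL?F → skip
[7] flags=1000 CS?F → skip
[8] flags=1001 → (cmp)
[9] flags=1001 PL?F → skip
[10] flags=1001 PL?F → skip

EXEC = [1,5]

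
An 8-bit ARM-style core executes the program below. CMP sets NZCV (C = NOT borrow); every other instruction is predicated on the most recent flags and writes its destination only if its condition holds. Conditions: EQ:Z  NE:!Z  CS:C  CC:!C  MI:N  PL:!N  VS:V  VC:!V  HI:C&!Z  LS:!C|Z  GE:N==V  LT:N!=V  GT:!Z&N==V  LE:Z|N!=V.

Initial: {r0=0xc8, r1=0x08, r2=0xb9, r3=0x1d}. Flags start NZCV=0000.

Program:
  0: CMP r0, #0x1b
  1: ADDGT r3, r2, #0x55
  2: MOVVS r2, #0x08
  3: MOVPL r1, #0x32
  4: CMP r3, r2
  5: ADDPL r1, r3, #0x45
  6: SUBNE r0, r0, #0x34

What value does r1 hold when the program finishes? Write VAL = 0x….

VAL = 0x62

0: ✓ CMP  NZCV=1010
1: · ADDGT
2: · MOVVS
3: · MOVPL
4: ✓ CMP  NZCV=0000
5: ✓ ADDPL  r1←0x62
6: ✓ SUBNE  r0←0x94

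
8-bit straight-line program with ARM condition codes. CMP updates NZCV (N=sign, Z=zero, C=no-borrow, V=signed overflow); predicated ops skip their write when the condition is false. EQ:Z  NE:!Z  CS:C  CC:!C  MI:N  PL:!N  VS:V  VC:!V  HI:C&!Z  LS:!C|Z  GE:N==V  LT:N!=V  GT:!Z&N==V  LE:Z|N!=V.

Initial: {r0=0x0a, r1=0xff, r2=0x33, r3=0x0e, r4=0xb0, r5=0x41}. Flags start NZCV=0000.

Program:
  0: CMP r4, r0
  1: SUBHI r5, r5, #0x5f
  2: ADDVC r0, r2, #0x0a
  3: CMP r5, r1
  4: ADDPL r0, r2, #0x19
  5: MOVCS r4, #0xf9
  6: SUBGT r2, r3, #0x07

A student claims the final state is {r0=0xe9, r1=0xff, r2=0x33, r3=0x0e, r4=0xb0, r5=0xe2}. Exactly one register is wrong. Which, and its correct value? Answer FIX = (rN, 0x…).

FIX = (r0, 0x3d)

[0] flags=1010 → (cmp)
[1] flags=1010 HI?T → r5=0xe2
[2] flags=1010 VC?T → r0=0x3d
[3] flags=1000 → (cmp)
[4] flags=1000 PL?F → skip
[5] flags=1000 CS?F → skip
[6] flags=1000 GT?F → skip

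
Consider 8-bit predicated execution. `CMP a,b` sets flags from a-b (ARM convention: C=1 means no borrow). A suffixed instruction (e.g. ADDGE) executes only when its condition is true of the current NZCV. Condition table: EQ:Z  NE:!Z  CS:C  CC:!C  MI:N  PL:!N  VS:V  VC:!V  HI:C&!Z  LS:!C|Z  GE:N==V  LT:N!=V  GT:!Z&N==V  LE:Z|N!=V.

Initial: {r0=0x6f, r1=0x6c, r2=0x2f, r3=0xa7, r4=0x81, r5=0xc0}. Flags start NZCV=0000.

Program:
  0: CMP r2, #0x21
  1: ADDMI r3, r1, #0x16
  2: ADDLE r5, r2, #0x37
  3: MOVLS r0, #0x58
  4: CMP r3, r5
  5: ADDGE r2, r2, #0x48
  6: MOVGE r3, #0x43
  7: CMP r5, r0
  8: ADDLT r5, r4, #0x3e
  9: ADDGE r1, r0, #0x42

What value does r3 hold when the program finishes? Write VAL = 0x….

0: ✓ CMP  NZCV=0010
1: · ADDMI
2: · ADDLE
3: · MOVLS
4: ✓ CMP  NZCV=1000
5: · ADDGE
6: · MOVGE
7: ✓ CMP  NZCV=0011
8: ✓ ADDLT  r5←0xbf
9: · ADDGE

VAL = 0xa7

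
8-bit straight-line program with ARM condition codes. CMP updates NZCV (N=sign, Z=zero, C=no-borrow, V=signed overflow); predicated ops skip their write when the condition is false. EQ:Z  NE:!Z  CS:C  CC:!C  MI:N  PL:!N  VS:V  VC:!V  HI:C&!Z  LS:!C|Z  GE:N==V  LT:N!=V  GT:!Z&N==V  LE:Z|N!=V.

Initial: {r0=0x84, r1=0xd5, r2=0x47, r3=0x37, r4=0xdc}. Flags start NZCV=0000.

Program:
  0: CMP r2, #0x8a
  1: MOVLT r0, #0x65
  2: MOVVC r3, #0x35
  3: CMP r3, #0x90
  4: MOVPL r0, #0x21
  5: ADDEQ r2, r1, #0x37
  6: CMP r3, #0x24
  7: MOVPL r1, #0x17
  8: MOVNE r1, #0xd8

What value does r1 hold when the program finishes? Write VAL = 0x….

0: ✓ CMP  NZCV=1001
1: · MOVLT
2: · MOVVC
3: ✓ CMP  NZCV=1001
4: · MOVPL
5: · ADDEQ
6: ✓ CMP  NZCV=0010
7: ✓ MOVPL  r1←0x17
8: ✓ MOVNE  r1←0xd8

VAL = 0xd8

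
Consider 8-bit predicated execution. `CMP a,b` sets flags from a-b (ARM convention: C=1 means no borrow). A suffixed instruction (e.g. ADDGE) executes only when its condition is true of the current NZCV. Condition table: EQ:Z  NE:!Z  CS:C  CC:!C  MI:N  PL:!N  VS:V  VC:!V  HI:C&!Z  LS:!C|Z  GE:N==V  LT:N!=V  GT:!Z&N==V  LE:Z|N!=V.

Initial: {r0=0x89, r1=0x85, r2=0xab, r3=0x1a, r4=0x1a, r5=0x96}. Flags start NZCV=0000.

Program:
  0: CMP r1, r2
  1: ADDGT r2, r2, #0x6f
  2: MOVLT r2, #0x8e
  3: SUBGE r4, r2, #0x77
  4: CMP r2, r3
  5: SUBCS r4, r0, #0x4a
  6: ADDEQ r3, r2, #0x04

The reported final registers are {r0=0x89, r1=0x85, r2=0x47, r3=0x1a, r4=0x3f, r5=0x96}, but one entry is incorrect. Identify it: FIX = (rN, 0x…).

[0] flags=1000 → (cmp)
[1] flags=1000 GT?F → skip
[2] flags=1000 LT?T → r2=0x8e
[3] flags=1000 GE?F → skip
[4] flags=0011 → (cmp)
[5] flags=0011 CS?T → r4=0x3f
[6] flags=0011 EQ?F → skip

FIX = (r2, 0x8e)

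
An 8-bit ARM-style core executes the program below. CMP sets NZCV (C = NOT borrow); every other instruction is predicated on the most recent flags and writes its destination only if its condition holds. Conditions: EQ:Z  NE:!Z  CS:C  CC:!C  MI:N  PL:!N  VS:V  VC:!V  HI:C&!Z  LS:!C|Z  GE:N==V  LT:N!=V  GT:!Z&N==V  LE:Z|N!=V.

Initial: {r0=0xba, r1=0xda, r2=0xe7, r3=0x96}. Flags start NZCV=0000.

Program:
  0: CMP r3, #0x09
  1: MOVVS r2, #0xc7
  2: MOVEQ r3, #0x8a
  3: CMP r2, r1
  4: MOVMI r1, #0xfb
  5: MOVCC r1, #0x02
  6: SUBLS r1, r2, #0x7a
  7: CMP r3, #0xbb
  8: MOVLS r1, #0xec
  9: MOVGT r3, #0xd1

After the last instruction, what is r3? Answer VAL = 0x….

0: ✓ CMP  NZCV=1010
1: · MOVVS
2: · MOVEQ
3: ✓ CMP  NZCV=0010
4: · MOVMI
5: · MOVCC
6: · SUBLS
7: ✓ CMP  NZCV=1000
8: ✓ MOVLS  r1←0xec
9: · MOVGT

VAL = 0x96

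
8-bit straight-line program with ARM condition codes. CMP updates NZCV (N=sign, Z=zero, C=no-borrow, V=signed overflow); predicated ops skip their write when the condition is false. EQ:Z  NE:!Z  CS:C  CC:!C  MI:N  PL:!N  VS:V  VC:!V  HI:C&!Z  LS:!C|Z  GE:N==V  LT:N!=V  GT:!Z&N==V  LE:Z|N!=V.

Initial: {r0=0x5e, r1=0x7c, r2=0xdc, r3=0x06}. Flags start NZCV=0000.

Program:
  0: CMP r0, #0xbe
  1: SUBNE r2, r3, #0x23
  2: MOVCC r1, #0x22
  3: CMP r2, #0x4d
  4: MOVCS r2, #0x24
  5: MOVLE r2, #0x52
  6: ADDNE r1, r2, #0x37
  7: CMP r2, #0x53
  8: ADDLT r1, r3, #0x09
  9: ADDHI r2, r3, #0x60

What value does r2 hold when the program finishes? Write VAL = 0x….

VAL = 0x52

[0] flags=1001 → (cmp)
[1] flags=1001 NE?T → r2=0xe3
[2] flags=1001 CC?T → r1=0x22
[3] flags=1010 → (cmp)
[4] flags=1010 CS?T → r2=0x24
[5] flags=1010 LE?T → r2=0x52
[6] flags=1010 NE?T → r1=0x89
[7] flags=1000 → (cmp)
[8] flags=1000 LT?T → r1=0x0f
[9] flags=1000 HI?F → skip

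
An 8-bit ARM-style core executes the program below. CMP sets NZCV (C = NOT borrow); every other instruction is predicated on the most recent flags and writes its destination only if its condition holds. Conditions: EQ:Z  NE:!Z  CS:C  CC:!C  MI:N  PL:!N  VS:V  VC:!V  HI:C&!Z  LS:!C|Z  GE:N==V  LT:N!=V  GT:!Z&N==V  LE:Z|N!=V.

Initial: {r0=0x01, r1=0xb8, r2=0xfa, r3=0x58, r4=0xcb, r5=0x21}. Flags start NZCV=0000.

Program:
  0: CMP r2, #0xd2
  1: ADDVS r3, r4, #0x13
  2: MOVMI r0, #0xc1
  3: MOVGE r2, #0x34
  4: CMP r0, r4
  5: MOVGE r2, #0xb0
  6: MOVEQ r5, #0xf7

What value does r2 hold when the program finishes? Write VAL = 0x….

0: ✓ CMP  NZCV=0010
1: · ADDVS
2: · MOVMI
3: ✓ MOVGE  r2←0x34
4: ✓ CMP  NZCV=0000
5: ✓ MOVGE  r2←0xb0
6: · MOVEQ

VAL = 0xb0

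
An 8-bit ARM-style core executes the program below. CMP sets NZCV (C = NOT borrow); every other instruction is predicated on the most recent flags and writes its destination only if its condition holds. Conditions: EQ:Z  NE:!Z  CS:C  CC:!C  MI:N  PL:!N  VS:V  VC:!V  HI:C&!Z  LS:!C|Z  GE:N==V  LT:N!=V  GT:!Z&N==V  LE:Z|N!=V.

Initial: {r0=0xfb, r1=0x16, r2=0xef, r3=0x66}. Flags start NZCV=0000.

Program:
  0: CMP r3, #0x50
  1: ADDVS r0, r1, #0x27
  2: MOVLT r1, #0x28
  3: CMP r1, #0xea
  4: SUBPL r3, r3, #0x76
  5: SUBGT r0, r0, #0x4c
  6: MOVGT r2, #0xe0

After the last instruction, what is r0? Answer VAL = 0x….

VAL = 0xaf

[0] flags=0010 → (cmp)
[1] flags=0010 VS?F → skip
[2] flags=0010 LT?F → skip
[3] flags=0000 → (cmp)
[4] flags=0000 PL?T → r3=0xf0
[5] flags=0000 GT?T → r0=0xaf
[6] flags=0000 GT?T → r2=0xe0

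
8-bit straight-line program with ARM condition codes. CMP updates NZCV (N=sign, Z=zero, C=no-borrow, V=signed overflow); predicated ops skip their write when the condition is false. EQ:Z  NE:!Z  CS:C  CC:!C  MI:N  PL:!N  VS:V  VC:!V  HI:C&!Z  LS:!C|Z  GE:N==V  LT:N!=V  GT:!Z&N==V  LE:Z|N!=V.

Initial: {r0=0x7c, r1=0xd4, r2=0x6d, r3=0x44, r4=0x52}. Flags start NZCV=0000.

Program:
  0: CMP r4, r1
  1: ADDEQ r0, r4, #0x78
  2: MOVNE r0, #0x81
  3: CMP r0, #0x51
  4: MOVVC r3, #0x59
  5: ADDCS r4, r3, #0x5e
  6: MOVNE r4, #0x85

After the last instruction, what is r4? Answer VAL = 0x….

VAL = 0x85

0: ✓ CMP  NZCV=0000
1: · ADDEQ
2: ✓ MOVNE  r0←0x81
3: ✓ CMP  NZCV=0011
4: · MOVVC
5: ✓ ADDCS  r4←0xa2
6: ✓ MOVNE  r4←0x85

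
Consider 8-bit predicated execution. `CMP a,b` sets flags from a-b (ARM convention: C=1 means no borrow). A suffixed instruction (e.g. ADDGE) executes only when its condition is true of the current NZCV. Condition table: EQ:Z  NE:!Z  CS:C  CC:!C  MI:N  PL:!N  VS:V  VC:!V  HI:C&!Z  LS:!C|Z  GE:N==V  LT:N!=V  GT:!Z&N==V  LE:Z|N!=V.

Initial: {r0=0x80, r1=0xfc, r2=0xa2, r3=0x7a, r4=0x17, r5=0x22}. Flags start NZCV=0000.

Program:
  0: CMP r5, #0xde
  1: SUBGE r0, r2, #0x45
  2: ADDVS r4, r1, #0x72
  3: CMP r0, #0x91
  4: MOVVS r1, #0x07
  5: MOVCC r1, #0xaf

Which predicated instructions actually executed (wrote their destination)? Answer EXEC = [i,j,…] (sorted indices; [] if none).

[0] flags=0000 → (cmp)
[1] flags=0000 GE?T → r0=0x5d
[2] flags=0000 VS?F → skip
[3] flags=1001 → (cmp)
[4] flags=1001 VS?T → r1=0x07
[5] flags=1001 CC?T → r1=0xaf

EXEC = [1,4,5]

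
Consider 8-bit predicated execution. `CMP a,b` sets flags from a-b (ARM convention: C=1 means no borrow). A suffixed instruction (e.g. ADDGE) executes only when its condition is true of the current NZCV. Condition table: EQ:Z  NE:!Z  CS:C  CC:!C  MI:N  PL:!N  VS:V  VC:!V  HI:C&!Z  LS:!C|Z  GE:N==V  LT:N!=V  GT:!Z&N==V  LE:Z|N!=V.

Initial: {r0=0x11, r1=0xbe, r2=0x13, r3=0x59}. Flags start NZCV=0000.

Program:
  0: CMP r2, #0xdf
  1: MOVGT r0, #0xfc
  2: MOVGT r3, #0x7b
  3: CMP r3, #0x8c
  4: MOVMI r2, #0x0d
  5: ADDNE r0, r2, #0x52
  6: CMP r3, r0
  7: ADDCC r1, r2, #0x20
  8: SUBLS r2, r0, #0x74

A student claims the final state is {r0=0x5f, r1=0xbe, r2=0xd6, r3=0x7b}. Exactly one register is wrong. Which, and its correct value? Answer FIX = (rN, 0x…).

FIX = (r2, 0x0d)

[0] flags=0000 → (cmp)
[1] flags=0000 GT?T → r0=0xfc
[2] flags=0000 GT?T → r3=0x7b
[3] flags=1001 → (cmp)
[4] flags=1001 MI?T → r2=0x0d
[5] flags=1001 NE?T → r0=0x5f
[6] flags=0010 → (cmp)
[7] flags=0010 CC?F → skip
[8] flags=0010 LS?F → skip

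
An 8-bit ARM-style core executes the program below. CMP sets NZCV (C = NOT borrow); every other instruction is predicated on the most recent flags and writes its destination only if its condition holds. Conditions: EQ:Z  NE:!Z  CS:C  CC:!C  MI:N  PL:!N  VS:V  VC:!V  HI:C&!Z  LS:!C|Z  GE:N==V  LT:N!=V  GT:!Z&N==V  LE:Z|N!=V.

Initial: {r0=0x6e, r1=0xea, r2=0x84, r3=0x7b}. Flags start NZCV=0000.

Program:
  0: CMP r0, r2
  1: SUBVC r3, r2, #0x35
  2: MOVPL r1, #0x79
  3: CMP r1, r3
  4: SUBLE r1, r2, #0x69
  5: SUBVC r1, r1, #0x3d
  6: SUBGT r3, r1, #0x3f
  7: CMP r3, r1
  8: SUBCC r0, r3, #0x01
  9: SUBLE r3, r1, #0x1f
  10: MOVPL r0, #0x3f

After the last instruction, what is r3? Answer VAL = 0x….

[0] flags=1001 → (cmp)
[1] flags=1001 VC?F → skip
[2] flags=1001 PL?F → skip
[3] flags=0011 → (cmp)
[4] flags=0011 LE?T → r1=0x1b
[5] flags=0011 VC?F → skip
[6] flags=0011 GT?F → skip
[7] flags=0010 → (cmp)
[8] flags=0010 CC?F → skip
[9] flags=0010 LE?F → skip
[10] flags=0010 PL?T → r0=0x3f

VAL = 0x7b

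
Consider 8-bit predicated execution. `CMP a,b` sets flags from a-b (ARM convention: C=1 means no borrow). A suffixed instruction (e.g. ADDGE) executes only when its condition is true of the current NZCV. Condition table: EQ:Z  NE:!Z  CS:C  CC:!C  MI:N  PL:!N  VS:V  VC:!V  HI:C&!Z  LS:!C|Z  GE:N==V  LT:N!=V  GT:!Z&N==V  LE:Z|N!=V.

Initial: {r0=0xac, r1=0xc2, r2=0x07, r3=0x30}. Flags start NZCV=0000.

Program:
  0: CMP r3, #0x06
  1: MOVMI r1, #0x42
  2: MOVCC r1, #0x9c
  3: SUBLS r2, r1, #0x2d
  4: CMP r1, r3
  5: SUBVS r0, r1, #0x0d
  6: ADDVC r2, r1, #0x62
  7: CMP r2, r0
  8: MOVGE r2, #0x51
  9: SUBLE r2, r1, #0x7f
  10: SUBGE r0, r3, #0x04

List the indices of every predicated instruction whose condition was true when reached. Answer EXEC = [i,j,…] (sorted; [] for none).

EXEC = [6,8,10]

0: ✓ CMP  NZCV=0010
1: · MOVMI
2: · MOVCC
3: · SUBLS
4: ✓ CMP  NZCV=1010
5: · SUBVS
6: ✓ ADDVC  r2←0x24
7: ✓ CMP  NZCV=0000
8: ✓ MOVGE  r2←0x51
9: · SUBLE
10: ✓ SUBGE  r0←0x2c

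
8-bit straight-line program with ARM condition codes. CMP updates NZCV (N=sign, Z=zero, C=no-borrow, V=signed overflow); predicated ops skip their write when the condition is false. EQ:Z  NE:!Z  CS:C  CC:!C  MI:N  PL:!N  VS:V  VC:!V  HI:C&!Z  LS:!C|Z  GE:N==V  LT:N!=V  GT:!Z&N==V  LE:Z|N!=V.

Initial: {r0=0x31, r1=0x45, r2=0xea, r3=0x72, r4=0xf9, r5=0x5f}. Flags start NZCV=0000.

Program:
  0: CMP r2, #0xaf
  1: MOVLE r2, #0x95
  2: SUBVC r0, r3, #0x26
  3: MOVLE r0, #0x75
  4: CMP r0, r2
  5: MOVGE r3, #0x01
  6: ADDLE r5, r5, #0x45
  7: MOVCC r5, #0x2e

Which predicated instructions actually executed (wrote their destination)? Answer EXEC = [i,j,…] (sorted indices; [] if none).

[0] flags=0010 → (cmp)
[1] flags=0010 LE?F → skip
[2] flags=0010 VC?T → r0=0x4c
[3] flags=0010 LE?F → skip
[4] flags=0000 → (cmp)
[5] flags=0000 GE?T → r3=0x01
[6] flags=0000 LE?F → skip
[7] flags=0000 CC?T → r5=0x2e

EXEC = [2,5,7]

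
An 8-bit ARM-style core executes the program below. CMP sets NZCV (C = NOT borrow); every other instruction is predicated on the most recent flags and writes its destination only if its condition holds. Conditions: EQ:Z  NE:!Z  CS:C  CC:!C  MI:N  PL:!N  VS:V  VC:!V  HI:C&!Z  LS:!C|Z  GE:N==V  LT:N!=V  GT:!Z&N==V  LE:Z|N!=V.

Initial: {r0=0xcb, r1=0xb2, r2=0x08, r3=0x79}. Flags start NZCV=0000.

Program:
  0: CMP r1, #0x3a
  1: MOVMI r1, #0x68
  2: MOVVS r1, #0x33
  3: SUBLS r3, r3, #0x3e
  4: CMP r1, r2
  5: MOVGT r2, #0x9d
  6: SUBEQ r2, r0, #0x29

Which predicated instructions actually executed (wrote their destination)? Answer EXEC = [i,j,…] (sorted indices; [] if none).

0: ✓ CMP  NZCV=0011
1: · MOVMI
2: ✓ MOVVS  r1←0x33
3: · SUBLS
4: ✓ CMP  NZCV=0010
5: ✓ MOVGT  r2←0x9d
6: · SUBEQ

EXEC = [2,5]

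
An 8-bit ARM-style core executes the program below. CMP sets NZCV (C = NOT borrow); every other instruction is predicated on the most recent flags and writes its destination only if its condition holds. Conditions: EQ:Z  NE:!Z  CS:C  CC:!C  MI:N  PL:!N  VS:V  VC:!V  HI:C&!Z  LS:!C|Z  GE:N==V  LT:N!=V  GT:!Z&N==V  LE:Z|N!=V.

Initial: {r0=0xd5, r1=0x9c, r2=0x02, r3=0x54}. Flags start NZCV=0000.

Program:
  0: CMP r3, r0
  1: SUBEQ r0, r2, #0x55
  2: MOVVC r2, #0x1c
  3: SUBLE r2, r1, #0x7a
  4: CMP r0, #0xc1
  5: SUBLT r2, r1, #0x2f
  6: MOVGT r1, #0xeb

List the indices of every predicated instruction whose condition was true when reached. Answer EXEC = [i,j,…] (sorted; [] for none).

[0] flags=0000 → (cmp)
[1] flags=0000 EQ?F → skip
[2] flags=0000 VC?T → r2=0x1c
[3] flags=0000 LE?F → skip
[4] flags=0010 → (cmp)
[5] flags=0010 LT?F → skip
[6] flags=0010 GT?T → r1=0xeb

EXEC = [2,6]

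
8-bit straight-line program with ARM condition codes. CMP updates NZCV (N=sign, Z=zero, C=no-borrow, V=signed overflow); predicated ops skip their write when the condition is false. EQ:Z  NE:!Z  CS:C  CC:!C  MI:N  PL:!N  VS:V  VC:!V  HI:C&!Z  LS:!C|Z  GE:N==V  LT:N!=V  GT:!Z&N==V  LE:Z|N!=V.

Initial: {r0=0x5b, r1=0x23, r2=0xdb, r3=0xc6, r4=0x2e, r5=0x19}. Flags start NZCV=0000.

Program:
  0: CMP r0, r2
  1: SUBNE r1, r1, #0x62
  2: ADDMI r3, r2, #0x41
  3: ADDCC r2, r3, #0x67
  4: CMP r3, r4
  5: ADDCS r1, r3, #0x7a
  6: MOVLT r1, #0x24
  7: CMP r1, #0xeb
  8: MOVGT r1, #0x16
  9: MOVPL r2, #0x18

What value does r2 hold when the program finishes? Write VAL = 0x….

VAL = 0x18

0: ✓ CMP  NZCV=1001
1: ✓ SUBNE  r1←0xc1
2: ✓ ADDMI  r3←0x1c
3: ✓ ADDCC  r2←0x83
4: ✓ CMP  NZCV=1000
5: · ADDCS
6: ✓ MOVLT  r1←0x24
7: ✓ CMP  NZCV=0000
8: ✓ MOVGT  r1←0x16
9: ✓ MOVPL  r2←0x18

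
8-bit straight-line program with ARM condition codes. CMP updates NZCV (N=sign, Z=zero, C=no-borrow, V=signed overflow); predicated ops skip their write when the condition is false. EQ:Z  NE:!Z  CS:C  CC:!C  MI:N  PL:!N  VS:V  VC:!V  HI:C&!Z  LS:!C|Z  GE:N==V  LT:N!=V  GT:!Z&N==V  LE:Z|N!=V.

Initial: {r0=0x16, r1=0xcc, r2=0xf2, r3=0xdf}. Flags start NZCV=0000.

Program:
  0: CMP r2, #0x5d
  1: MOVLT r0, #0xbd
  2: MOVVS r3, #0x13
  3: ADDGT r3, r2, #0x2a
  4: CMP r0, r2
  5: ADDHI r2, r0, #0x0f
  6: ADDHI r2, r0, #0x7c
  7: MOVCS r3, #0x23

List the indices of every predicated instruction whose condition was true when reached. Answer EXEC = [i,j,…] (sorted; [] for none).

EXEC = [1]

0: ✓ CMP  NZCV=1010
1: ✓ MOVLT  r0←0xbd
2: · MOVVS
3: · ADDGT
4: ✓ CMP  NZCV=1000
5: · ADDHI
6: · ADDHI
7: · MOVCS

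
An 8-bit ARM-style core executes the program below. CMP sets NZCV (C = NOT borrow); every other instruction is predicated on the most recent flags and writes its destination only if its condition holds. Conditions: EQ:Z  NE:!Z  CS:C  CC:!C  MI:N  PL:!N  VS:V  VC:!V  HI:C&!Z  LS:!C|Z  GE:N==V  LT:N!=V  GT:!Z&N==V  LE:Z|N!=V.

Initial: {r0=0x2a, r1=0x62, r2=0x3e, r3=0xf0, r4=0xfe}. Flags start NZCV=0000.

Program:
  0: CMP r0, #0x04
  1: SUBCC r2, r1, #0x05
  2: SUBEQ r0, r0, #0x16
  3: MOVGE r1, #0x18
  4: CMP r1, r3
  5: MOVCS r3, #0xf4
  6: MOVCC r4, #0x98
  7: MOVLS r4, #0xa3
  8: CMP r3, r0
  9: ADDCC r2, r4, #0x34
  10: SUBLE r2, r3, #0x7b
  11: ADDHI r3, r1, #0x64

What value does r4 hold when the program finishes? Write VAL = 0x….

0: ✓ CMP  NZCV=0010
1: · SUBCC
2: · SUBEQ
3: ✓ MOVGE  r1←0x18
4: ✓ CMP  NZCV=0000
5: · MOVCS
6: ✓ MOVCC  r4←0x98
7: ✓ MOVLS  r4←0xa3
8: ✓ CMP  NZCV=1010
9: · ADDCC
10: ✓ SUBLE  r2←0x75
11: ✓ ADDHI  r3←0x7c

VAL = 0xa3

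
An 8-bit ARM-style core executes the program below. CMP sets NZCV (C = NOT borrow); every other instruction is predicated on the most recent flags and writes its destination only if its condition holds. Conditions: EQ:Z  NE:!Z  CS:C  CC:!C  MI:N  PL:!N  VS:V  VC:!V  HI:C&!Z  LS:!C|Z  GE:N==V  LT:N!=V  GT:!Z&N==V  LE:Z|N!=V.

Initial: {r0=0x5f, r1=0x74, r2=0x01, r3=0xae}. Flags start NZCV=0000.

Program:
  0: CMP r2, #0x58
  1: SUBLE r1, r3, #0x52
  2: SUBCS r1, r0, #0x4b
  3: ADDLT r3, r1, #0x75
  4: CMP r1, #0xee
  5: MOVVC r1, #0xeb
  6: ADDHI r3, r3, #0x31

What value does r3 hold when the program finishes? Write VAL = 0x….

0: ✓ CMP  NZCV=1000
1: ✓ SUBLE  r1←0x5c
2: · SUBCS
3: ✓ ADDLT  r3←0xd1
4: ✓ CMP  NZCV=0000
5: ✓ MOVVC  r1←0xeb
6: · ADDHI

VAL = 0xd1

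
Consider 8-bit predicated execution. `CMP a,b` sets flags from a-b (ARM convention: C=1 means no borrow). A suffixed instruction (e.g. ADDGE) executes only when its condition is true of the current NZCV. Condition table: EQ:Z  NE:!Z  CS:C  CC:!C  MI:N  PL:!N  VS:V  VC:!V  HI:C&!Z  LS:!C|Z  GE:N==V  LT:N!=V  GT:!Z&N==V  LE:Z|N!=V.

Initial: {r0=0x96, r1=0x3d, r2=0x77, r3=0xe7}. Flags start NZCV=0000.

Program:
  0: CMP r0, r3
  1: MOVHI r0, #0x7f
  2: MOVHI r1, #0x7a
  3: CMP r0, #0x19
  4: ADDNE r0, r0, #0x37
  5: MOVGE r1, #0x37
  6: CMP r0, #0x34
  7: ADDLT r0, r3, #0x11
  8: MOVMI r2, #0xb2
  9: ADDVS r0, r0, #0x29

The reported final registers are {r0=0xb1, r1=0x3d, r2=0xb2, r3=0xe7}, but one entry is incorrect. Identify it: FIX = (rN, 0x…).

0: ✓ CMP  NZCV=1000
1: · MOVHI
2: · MOVHI
3: ✓ CMP  NZCV=0011
4: ✓ ADDNE  r0←0xcd
5: · MOVGE
6: ✓ CMP  NZCV=1010
7: ✓ ADDLT  r0←0xf8
8: ✓ MOVMI  r2←0xb2
9: · ADDVS

FIX = (r0, 0xf8)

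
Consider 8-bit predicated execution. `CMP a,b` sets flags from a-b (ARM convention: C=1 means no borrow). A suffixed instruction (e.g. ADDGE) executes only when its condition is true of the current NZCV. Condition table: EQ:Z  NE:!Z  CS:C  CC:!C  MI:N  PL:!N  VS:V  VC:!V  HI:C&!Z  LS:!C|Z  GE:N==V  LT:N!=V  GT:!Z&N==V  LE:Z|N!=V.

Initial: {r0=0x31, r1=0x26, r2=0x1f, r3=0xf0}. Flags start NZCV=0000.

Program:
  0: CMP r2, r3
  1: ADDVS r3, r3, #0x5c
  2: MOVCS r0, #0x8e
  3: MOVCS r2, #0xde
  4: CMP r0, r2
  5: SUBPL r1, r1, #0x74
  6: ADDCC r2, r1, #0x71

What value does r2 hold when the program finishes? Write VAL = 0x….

VAL = 0x1f

[0] flags=0000 → (cmp)
[1] flags=0000 VS?F → skip
[2] flags=0000 CS?F → skip
[3] flags=0000 CS?F → skip
[4] flags=0010 → (cmp)
[5] flags=0010 PL?T → r1=0xb2
[6] flags=0010 CC?F → skip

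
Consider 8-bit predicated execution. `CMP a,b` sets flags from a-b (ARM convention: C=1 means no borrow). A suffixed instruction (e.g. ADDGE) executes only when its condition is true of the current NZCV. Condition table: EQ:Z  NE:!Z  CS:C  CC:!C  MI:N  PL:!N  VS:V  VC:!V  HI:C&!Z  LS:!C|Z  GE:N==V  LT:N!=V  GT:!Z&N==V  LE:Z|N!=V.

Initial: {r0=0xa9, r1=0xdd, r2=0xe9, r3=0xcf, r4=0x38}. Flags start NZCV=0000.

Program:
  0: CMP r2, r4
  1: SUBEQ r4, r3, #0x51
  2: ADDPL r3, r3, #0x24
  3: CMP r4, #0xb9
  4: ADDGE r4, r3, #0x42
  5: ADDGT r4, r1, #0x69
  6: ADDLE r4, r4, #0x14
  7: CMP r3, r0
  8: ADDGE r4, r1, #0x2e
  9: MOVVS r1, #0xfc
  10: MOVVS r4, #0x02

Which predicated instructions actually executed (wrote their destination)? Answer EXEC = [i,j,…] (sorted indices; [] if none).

[0] flags=1010 → (cmp)
[1] flags=1010 EQ?F → skip
[2] flags=1010 PL?F → skip
[3] flags=0000 → (cmp)
[4] flags=0000 GE?T → r4=0x11
[5] flags=0000 GT?T → r4=0x46
[6] flags=0000 LE?F → skip
[7] flags=0010 → (cmp)
[8] flags=0010 GE?T → r4=0x0b
[9] flags=0010 VS?F → skip
[10] flags=0010 VS?F → skip

EXEC = [4,5,8]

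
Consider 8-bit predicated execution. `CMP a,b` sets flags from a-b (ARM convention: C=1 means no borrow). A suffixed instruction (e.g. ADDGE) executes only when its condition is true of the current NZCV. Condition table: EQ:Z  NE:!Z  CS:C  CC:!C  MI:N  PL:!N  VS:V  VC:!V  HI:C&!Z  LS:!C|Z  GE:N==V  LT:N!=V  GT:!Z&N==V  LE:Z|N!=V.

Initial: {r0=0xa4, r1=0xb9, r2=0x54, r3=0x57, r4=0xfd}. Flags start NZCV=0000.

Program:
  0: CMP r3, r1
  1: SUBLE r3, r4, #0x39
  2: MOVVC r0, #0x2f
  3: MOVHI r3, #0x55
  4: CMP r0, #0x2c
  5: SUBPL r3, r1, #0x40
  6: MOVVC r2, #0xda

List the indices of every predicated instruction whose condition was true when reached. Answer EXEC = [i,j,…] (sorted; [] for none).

EXEC = [5]

[0] flags=1001 → (cmp)
[1] flags=1001 LE?F → skip
[2] flags=1001 VC?F → skip
[3] flags=1001 HI?F → skip
[4] flags=0011 → (cmp)
[5] flags=0011 PL?T → r3=0x79
[6] flags=0011 VC?F → skip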